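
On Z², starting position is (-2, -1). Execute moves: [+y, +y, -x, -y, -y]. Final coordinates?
(-3, -1)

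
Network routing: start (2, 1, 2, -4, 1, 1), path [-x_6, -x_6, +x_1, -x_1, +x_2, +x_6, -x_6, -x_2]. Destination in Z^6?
(2, 1, 2, -4, 1, -1)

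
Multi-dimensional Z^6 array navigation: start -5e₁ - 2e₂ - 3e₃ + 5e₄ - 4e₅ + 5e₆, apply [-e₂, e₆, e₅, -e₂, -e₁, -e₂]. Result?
(-6, -5, -3, 5, -3, 6)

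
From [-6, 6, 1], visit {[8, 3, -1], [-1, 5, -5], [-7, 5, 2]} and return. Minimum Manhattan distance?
50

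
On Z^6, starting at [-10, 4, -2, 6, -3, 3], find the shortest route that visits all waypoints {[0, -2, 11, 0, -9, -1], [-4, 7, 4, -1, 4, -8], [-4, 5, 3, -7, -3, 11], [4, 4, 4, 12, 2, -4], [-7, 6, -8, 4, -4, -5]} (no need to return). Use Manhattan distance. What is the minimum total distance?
171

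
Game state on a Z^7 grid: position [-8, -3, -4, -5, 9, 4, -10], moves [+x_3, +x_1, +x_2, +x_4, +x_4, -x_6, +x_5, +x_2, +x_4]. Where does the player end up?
(-7, -1, -3, -2, 10, 3, -10)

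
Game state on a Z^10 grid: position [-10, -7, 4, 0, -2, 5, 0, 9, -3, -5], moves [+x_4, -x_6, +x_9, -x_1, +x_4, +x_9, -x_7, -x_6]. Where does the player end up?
(-11, -7, 4, 2, -2, 3, -1, 9, -1, -5)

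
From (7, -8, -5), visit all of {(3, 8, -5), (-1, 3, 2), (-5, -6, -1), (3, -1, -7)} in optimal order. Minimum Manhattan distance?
56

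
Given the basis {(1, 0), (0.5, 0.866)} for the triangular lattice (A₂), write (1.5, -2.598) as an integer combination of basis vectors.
3b₁ - 3b₂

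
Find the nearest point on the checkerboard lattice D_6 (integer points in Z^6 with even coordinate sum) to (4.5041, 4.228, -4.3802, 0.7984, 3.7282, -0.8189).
(4, 4, -4, 1, 4, -1)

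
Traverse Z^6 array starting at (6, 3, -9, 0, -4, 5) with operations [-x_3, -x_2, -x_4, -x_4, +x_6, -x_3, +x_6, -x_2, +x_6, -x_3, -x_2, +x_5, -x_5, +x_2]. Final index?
(6, 1, -12, -2, -4, 8)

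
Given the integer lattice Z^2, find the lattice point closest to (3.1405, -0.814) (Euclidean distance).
(3, -1)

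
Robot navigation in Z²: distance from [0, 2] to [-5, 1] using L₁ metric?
6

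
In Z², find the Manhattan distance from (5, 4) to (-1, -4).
14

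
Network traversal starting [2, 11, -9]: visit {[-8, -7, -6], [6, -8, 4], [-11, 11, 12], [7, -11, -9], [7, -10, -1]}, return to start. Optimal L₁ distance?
142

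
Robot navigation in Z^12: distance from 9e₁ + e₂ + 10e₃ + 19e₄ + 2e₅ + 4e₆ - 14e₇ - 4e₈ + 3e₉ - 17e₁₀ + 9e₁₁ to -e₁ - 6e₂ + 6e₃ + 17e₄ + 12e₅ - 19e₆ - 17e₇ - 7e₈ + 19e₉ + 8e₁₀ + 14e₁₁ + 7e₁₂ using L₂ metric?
42.0833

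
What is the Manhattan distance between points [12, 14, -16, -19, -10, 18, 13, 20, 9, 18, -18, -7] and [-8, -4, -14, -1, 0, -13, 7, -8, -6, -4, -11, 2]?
186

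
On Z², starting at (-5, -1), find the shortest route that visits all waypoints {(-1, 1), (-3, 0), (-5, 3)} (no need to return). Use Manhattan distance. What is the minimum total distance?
12
(one optimal route: (-5, -1) → (-3, 0) → (-1, 1) → (-5, 3))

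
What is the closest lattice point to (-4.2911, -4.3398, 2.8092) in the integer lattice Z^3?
(-4, -4, 3)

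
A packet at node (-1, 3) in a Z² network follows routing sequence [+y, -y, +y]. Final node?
(-1, 4)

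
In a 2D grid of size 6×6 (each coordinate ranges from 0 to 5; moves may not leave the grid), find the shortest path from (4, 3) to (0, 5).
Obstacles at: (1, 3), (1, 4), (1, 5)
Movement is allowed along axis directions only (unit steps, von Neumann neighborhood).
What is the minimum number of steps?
8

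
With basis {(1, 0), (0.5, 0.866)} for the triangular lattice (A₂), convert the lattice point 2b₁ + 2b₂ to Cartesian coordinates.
(3, 1.732)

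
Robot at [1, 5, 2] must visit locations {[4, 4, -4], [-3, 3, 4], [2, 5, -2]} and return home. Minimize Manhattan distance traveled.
34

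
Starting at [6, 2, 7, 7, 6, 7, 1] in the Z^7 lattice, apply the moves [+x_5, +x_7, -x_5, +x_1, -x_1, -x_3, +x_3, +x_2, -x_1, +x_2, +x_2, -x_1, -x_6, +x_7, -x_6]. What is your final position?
(4, 5, 7, 7, 6, 5, 3)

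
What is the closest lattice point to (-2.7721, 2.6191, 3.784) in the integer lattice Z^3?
(-3, 3, 4)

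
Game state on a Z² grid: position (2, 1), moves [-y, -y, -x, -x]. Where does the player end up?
(0, -1)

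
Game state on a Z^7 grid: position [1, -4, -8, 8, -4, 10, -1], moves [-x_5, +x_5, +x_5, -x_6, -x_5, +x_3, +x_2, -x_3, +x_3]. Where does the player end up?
(1, -3, -7, 8, -4, 9, -1)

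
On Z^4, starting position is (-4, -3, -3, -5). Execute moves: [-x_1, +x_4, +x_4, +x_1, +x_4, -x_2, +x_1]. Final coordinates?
(-3, -4, -3, -2)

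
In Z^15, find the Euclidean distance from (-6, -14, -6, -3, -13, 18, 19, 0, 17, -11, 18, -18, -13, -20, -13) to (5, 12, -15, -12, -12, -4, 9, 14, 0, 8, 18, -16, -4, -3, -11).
52.6118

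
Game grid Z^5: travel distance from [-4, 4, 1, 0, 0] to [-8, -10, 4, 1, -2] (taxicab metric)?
24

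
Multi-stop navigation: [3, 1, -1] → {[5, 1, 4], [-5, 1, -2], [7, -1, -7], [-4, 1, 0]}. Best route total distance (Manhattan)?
40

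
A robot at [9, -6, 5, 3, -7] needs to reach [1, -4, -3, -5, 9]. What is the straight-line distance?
21.2603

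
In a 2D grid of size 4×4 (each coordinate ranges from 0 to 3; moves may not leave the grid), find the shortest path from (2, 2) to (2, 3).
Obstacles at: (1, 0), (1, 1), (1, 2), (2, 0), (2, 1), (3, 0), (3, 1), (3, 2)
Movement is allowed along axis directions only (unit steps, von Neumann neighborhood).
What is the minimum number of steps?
1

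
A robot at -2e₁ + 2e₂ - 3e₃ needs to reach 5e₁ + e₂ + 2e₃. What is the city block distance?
13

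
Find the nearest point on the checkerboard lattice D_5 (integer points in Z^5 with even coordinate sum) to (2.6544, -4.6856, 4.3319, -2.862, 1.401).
(3, -5, 4, -3, 1)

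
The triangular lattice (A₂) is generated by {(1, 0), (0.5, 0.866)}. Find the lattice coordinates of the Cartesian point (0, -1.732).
b₁ - 2b₂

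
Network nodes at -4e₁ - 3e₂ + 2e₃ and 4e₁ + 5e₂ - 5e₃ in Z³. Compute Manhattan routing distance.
23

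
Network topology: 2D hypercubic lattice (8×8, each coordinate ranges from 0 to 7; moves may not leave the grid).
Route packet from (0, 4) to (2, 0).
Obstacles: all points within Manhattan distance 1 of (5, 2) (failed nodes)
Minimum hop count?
6
(one shortest path: (0, 4) → (1, 4) → (2, 4) → (2, 3) → (2, 2) → (2, 1) → (2, 0))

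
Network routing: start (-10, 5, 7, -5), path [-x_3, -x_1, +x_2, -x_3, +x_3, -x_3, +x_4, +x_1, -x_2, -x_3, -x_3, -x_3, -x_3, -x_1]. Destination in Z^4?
(-11, 5, 1, -4)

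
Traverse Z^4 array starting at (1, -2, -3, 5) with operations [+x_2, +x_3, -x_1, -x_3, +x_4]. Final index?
(0, -1, -3, 6)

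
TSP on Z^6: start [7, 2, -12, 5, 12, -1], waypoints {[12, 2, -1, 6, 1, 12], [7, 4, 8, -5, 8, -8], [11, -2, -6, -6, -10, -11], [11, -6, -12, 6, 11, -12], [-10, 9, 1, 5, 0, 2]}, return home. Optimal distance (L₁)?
256
(one optimal route: (7, 2, -12, 5, 12, -1) → (12, 2, -1, 6, 1, 12) → (-10, 9, 1, 5, 0, 2) → (7, 4, 8, -5, 8, -8) → (11, -2, -6, -6, -10, -11) → (11, -6, -12, 6, 11, -12) → (7, 2, -12, 5, 12, -1))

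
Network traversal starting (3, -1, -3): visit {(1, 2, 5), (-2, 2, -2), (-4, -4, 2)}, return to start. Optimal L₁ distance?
48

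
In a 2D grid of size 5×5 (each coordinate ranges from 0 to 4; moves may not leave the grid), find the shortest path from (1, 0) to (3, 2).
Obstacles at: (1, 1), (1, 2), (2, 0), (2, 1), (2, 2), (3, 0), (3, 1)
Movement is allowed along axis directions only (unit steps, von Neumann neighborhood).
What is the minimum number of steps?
8
(one shortest path: (1, 0) → (0, 0) → (0, 1) → (0, 2) → (0, 3) → (1, 3) → (2, 3) → (3, 3) → (3, 2))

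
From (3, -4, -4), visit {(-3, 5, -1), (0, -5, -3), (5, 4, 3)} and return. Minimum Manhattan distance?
50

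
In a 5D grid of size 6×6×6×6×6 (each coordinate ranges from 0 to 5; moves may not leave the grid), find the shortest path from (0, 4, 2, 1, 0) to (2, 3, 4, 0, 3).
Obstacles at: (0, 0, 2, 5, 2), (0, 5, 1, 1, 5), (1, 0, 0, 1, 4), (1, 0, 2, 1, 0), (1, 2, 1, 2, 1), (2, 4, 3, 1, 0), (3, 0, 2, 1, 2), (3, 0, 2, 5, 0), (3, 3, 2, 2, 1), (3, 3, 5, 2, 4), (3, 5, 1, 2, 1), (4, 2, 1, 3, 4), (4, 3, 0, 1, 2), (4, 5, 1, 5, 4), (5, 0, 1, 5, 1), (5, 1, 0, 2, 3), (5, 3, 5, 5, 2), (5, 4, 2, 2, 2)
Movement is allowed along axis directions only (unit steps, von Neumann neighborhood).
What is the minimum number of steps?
9
(one shortest path: (0, 4, 2, 1, 0) → (1, 4, 2, 1, 0) → (2, 4, 2, 1, 0) → (2, 3, 2, 1, 0) → (2, 3, 3, 1, 0) → (2, 3, 4, 1, 0) → (2, 3, 4, 0, 0) → (2, 3, 4, 0, 1) → (2, 3, 4, 0, 2) → (2, 3, 4, 0, 3))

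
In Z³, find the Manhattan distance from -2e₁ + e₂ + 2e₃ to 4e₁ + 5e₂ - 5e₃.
17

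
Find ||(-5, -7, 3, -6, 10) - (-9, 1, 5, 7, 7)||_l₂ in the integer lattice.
16.1864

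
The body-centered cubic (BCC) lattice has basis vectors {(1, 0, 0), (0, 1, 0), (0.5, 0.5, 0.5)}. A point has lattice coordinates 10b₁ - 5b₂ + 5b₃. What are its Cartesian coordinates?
(12.5, -2.5, 2.5)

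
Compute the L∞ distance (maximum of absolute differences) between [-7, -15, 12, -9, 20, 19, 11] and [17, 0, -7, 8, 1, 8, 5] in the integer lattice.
24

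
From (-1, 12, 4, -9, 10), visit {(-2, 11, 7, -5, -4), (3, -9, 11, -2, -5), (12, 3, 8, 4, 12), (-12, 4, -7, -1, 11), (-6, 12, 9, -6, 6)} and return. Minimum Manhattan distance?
200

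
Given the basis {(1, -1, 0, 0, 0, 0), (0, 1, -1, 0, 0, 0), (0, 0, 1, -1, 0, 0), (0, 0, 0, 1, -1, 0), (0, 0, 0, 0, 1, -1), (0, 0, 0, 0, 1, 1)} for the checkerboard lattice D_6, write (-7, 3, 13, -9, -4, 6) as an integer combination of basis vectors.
-7b₁ - 4b₂ + 9b₃ - 5b₅ + b₆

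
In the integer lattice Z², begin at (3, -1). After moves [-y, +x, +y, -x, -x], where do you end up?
(2, -1)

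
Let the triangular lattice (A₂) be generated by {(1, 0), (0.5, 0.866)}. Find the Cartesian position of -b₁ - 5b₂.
(-3.5, -4.33)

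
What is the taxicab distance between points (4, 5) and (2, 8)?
5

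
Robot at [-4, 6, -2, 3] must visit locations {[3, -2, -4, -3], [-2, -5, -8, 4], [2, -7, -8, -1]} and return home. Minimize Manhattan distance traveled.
66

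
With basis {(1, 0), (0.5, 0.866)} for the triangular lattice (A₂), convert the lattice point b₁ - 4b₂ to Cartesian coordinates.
(-1, -3.464)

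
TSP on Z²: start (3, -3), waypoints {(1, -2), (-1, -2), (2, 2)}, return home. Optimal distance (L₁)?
18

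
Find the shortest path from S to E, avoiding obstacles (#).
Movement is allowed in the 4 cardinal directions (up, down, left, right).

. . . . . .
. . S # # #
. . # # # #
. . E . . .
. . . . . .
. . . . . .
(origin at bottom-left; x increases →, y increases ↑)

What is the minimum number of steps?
4
(one shortest path: (2, 4) → (1, 4) → (1, 3) → (1, 2) → (2, 2))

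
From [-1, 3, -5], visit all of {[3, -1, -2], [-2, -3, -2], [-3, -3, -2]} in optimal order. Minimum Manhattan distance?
19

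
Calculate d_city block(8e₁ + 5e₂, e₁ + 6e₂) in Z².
8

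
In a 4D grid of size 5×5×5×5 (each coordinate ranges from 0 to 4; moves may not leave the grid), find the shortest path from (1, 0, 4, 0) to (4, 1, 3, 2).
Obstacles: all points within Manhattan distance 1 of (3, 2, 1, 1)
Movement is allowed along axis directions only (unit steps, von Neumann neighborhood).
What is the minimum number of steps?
7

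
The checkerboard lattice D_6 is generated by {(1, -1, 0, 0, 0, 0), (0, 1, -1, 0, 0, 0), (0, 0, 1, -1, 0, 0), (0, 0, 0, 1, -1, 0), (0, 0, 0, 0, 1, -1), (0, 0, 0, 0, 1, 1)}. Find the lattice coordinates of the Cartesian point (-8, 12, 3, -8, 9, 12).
-8b₁ + 4b₂ + 7b₃ - b₄ - 2b₅ + 10b₆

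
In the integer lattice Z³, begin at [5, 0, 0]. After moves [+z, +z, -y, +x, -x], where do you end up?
(5, -1, 2)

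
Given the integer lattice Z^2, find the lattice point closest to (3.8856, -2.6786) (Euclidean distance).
(4, -3)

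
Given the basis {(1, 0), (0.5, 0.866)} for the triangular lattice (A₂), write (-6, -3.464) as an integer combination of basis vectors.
-4b₁ - 4b₂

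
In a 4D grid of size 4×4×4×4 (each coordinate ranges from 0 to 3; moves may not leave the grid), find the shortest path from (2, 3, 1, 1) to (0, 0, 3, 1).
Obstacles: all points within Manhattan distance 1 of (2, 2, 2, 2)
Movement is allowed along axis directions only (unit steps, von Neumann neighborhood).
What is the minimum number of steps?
7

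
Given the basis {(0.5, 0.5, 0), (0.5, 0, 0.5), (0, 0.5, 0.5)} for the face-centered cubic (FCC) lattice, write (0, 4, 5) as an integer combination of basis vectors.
-b₁ + b₂ + 9b₃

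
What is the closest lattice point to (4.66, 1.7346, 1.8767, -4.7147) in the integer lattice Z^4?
(5, 2, 2, -5)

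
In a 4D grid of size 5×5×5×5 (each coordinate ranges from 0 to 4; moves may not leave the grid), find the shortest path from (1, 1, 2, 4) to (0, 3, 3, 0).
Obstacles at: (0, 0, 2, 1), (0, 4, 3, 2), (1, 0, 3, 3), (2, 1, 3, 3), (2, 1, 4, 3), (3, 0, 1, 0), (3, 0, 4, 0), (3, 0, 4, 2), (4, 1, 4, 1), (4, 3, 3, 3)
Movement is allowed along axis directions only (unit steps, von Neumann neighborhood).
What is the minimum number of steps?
8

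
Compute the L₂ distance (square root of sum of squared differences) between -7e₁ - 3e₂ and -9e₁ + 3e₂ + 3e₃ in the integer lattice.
7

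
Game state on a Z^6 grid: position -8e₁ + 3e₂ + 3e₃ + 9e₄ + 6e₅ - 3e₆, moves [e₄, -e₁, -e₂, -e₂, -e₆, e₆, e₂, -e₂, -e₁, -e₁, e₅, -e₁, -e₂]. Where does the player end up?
(-12, 0, 3, 10, 7, -3)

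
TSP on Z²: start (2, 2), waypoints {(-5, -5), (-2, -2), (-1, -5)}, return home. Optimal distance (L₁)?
28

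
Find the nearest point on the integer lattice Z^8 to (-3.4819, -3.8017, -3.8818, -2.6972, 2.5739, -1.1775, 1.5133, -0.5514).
(-3, -4, -4, -3, 3, -1, 2, -1)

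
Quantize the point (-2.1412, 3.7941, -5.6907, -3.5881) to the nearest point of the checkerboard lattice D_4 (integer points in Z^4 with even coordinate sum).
(-2, 4, -6, -4)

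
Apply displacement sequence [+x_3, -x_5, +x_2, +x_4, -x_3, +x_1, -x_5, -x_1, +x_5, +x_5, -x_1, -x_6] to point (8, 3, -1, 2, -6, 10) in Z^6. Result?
(7, 4, -1, 3, -6, 9)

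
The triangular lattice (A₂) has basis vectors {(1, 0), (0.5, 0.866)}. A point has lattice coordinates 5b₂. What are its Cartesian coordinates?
(2.5, 4.33)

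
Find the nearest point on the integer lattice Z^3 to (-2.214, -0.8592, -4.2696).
(-2, -1, -4)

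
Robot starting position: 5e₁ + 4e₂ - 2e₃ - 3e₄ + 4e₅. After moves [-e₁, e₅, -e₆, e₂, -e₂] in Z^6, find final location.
(4, 4, -2, -3, 5, -1)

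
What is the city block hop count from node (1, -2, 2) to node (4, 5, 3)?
11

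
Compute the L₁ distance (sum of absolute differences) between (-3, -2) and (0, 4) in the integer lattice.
9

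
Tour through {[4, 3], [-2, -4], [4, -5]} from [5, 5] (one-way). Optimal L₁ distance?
18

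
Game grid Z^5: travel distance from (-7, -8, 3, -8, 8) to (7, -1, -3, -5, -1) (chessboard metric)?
14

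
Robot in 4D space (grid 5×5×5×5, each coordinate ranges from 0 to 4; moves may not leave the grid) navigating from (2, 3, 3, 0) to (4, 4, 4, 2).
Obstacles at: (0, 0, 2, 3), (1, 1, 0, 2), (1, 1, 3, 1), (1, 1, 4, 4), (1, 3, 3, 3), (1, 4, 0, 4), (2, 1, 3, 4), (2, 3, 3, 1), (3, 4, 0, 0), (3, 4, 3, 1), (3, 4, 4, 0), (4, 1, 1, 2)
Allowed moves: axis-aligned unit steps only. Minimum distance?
6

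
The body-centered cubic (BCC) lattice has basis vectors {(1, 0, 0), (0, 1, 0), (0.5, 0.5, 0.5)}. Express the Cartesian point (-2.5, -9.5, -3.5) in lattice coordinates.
b₁ - 6b₂ - 7b₃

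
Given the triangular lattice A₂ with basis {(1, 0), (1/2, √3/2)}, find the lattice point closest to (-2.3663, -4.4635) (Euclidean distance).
(-2.5, -4.33)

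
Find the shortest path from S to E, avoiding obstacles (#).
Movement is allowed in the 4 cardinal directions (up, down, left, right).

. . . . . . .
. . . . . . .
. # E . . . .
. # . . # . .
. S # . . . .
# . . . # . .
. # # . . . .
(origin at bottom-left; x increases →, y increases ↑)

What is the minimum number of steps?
7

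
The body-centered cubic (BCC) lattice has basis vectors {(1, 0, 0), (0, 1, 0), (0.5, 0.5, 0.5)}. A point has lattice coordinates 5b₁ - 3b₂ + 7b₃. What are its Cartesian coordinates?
(8.5, 0.5, 3.5)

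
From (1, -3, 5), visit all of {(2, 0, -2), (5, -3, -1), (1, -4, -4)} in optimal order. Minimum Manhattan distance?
24
(one optimal route: (1, -3, 5) → (5, -3, -1) → (2, 0, -2) → (1, -4, -4))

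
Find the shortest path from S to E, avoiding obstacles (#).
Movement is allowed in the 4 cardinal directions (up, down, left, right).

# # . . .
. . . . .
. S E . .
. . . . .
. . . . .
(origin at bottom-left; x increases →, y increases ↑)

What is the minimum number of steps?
1
(one shortest path: (1, 2) → (2, 2))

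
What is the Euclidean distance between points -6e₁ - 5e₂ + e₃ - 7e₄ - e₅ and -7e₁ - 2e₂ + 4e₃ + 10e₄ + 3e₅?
18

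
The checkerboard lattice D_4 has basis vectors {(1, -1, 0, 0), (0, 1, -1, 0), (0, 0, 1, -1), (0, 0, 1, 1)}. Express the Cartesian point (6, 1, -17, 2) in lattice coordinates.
6b₁ + 7b₂ - 6b₃ - 4b₄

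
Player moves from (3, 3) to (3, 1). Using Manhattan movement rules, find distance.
2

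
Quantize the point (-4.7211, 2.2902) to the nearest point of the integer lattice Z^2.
(-5, 2)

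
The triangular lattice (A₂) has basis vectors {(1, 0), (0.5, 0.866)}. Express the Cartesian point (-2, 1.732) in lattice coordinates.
-3b₁ + 2b₂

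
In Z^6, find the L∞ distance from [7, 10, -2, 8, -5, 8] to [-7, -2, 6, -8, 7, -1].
16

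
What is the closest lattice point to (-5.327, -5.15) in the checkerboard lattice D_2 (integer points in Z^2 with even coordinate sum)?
(-5, -5)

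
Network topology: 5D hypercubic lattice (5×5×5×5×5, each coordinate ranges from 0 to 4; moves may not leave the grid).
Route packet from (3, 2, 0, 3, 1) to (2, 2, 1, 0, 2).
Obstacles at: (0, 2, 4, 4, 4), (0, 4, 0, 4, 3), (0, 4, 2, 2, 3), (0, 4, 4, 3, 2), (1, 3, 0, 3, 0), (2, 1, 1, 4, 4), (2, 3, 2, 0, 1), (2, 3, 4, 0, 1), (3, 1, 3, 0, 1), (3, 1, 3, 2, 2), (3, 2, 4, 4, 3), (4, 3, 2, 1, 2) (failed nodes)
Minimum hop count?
6
(one shortest path: (3, 2, 0, 3, 1) → (2, 2, 0, 3, 1) → (2, 2, 1, 3, 1) → (2, 2, 1, 2, 1) → (2, 2, 1, 1, 1) → (2, 2, 1, 0, 1) → (2, 2, 1, 0, 2))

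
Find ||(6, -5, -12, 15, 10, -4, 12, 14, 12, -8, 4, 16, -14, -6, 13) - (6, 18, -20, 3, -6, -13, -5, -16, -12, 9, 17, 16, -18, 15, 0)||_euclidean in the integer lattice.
62.6339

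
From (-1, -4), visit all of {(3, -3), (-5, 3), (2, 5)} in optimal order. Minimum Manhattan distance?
23
(one optimal route: (-1, -4) → (3, -3) → (2, 5) → (-5, 3))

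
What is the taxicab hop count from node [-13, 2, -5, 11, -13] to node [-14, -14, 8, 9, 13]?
58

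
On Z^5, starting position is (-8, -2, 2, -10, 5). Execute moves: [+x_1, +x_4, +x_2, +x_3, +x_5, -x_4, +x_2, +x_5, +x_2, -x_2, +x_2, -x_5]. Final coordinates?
(-7, 1, 3, -10, 6)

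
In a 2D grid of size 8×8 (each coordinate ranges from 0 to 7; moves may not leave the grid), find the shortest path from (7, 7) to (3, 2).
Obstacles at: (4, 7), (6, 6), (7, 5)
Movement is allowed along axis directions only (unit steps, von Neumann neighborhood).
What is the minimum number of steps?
9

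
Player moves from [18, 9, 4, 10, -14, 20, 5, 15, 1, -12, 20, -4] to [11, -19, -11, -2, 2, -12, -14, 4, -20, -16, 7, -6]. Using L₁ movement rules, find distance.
180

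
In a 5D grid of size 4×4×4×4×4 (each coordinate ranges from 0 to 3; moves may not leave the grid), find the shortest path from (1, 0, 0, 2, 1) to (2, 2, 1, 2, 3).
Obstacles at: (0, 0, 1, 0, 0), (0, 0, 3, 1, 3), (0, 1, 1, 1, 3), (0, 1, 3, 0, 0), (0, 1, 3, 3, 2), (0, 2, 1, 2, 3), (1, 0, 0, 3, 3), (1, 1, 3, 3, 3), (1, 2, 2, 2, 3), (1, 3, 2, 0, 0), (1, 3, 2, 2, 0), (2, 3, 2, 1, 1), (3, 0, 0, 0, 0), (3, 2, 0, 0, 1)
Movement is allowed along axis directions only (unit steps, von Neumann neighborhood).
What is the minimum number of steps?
6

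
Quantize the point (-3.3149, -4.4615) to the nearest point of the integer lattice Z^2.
(-3, -4)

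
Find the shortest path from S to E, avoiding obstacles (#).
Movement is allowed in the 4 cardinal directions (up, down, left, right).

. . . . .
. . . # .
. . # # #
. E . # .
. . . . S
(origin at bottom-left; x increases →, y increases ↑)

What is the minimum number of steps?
4
(one shortest path: (4, 0) → (3, 0) → (2, 0) → (1, 0) → (1, 1))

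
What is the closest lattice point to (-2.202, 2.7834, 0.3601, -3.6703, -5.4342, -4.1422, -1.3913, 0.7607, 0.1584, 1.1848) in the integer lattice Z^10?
(-2, 3, 0, -4, -5, -4, -1, 1, 0, 1)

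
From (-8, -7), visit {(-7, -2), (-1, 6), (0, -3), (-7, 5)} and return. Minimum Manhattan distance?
42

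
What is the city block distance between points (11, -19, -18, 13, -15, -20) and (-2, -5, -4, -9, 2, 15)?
115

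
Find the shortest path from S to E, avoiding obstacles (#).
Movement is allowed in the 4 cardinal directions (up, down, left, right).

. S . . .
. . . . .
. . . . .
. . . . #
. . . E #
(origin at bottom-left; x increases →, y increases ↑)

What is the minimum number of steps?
6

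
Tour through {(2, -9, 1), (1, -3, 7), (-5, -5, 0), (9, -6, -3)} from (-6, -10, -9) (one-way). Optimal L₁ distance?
57
(one optimal route: (-6, -10, -9) → (-5, -5, 0) → (1, -3, 7) → (2, -9, 1) → (9, -6, -3))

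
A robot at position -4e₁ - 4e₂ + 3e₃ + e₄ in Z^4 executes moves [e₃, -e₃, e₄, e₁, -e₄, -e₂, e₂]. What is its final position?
(-3, -4, 3, 1)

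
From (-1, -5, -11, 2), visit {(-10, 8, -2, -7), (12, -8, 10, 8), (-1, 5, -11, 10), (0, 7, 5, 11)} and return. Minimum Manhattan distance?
170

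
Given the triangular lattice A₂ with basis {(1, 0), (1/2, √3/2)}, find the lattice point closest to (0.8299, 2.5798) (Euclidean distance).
(0.5, 2.598)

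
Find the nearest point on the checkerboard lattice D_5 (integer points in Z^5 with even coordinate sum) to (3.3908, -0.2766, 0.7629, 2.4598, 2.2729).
(3, 0, 1, 2, 2)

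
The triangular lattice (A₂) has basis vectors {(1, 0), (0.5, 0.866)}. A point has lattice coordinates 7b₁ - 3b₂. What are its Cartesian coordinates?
(5.5, -2.598)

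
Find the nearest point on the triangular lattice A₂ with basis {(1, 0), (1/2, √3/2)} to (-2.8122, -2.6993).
(-2.5, -2.598)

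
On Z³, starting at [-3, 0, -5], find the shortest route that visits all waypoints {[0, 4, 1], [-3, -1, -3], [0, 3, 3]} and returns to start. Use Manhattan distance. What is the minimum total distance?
32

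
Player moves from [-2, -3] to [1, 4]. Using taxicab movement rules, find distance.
10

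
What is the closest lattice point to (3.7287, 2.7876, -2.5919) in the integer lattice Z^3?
(4, 3, -3)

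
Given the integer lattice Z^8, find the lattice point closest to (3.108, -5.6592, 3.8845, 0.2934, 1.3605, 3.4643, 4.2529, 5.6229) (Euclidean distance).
(3, -6, 4, 0, 1, 3, 4, 6)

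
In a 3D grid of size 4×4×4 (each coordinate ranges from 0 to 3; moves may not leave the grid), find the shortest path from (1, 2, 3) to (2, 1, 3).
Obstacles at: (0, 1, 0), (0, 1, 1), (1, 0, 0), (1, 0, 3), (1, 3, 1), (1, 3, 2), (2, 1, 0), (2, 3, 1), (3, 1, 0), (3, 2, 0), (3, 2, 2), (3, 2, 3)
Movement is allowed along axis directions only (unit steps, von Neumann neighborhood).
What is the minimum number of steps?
2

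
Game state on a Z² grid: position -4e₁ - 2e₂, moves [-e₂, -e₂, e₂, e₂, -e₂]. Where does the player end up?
(-4, -3)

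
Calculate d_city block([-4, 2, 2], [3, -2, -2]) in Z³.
15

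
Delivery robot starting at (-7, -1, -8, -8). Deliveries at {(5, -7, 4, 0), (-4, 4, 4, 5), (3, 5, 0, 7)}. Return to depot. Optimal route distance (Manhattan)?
110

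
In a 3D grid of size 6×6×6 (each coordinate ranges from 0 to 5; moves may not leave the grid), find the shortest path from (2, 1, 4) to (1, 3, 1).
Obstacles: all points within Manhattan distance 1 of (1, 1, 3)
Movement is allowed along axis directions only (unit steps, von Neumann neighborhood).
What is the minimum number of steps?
6
(one shortest path: (2, 1, 4) → (2, 2, 4) → (1, 2, 4) → (1, 3, 4) → (1, 3, 3) → (1, 3, 2) → (1, 3, 1))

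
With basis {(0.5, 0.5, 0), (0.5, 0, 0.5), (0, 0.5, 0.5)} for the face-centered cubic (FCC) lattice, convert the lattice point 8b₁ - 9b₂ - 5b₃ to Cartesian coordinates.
(-0.5, 1.5, -7)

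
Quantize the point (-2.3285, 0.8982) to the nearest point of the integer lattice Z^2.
(-2, 1)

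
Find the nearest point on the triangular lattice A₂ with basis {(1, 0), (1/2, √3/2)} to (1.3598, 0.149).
(1, 0)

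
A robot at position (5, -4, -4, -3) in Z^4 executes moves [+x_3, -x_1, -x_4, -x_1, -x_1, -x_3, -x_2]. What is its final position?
(2, -5, -4, -4)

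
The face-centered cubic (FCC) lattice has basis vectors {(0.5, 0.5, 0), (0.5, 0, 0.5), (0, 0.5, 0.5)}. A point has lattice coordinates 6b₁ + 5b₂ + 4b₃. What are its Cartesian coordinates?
(5.5, 5, 4.5)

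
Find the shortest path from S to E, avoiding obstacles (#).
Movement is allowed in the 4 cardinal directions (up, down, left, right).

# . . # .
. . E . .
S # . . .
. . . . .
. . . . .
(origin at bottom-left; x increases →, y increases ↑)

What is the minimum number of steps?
3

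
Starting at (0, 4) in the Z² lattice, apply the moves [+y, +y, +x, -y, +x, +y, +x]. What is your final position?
(3, 6)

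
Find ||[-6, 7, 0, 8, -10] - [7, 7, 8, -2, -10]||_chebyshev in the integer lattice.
13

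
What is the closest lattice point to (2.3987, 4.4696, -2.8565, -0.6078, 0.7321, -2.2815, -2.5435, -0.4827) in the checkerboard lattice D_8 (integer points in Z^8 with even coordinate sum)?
(2, 4, -3, -1, 1, -2, -3, 0)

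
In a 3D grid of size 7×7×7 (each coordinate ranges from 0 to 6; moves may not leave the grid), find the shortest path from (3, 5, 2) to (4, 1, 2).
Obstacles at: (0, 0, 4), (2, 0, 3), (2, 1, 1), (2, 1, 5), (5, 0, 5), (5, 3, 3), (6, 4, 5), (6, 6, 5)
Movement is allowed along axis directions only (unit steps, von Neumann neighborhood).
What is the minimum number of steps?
5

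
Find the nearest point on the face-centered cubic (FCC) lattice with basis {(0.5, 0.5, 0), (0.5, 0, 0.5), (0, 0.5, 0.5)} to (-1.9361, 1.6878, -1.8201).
(-2, 2, -2)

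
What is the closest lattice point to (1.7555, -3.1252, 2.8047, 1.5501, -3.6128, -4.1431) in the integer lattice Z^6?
(2, -3, 3, 2, -4, -4)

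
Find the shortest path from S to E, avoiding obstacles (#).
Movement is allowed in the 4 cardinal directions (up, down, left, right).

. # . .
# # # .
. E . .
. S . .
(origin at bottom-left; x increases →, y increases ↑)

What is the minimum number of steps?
1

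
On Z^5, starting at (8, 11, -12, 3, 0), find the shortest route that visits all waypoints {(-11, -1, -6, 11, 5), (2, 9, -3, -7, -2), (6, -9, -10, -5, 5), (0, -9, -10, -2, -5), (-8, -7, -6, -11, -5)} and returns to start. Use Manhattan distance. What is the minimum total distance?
200
(one optimal route: (8, 11, -12, 3, 0) → (-11, -1, -6, 11, 5) → (-8, -7, -6, -11, -5) → (0, -9, -10, -2, -5) → (6, -9, -10, -5, 5) → (2, 9, -3, -7, -2) → (8, 11, -12, 3, 0))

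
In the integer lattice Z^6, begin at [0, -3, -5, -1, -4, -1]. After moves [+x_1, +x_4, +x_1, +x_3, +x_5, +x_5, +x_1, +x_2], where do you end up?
(3, -2, -4, 0, -2, -1)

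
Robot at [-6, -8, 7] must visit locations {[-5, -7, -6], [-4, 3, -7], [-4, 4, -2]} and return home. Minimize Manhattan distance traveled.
56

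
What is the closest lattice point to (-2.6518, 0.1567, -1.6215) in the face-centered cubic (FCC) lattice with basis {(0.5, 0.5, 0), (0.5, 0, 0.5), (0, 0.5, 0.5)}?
(-2.5, 0, -1.5)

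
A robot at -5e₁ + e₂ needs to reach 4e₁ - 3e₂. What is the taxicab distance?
13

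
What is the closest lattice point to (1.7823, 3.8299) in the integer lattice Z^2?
(2, 4)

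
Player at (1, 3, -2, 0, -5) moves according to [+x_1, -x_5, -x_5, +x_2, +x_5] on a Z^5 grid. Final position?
(2, 4, -2, 0, -6)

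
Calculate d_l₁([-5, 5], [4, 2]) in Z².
12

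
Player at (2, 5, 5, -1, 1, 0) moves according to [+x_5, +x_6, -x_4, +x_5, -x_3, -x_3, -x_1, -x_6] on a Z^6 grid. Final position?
(1, 5, 3, -2, 3, 0)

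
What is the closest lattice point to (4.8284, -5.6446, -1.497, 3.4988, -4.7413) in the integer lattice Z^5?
(5, -6, -1, 3, -5)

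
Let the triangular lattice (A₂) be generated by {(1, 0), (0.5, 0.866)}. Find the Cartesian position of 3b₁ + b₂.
(3.5, 0.866)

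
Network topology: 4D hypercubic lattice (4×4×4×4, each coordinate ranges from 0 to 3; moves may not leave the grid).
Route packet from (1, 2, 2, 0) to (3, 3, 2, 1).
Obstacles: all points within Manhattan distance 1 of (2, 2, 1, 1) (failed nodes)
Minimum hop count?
4
(one shortest path: (1, 2, 2, 0) → (2, 2, 2, 0) → (3, 2, 2, 0) → (3, 3, 2, 0) → (3, 3, 2, 1))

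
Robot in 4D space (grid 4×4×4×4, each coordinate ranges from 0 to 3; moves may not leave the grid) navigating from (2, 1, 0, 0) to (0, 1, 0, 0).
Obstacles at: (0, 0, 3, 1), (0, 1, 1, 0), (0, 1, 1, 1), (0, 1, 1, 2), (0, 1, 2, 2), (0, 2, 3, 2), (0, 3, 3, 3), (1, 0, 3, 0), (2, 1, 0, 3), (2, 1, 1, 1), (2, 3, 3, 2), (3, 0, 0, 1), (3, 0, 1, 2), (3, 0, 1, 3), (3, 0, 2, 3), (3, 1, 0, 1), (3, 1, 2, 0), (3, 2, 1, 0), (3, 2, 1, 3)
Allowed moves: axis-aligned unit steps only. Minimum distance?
2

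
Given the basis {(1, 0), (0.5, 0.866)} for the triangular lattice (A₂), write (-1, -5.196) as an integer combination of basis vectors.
2b₁ - 6b₂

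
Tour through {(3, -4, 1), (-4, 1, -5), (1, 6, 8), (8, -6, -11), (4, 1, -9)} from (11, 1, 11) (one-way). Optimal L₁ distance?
80
(one optimal route: (11, 1, 11) → (1, 6, 8) → (3, -4, 1) → (-4, 1, -5) → (4, 1, -9) → (8, -6, -11))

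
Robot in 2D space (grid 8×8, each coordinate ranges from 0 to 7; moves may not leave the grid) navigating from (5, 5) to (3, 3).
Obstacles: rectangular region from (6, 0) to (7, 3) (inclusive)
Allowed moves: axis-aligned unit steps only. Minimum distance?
4
(one shortest path: (5, 5) → (4, 5) → (3, 5) → (3, 4) → (3, 3))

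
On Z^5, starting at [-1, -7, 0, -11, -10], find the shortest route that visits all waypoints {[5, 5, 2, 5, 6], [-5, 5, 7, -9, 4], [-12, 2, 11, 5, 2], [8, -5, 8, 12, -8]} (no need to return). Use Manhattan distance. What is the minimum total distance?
142
(one optimal route: (-1, -7, 0, -11, -10) → (-5, 5, 7, -9, 4) → (-12, 2, 11, 5, 2) → (5, 5, 2, 5, 6) → (8, -5, 8, 12, -8))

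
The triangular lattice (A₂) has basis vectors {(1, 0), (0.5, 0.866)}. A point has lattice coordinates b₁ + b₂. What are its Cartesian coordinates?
(1.5, 0.866)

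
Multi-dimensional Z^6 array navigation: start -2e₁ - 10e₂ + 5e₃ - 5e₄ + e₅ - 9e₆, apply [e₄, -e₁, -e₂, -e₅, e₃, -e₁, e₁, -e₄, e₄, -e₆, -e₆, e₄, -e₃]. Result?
(-3, -11, 5, -3, 0, -11)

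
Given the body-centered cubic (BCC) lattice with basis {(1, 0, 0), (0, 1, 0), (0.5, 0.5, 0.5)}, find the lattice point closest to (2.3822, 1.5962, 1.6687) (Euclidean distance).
(2.5, 1.5, 1.5)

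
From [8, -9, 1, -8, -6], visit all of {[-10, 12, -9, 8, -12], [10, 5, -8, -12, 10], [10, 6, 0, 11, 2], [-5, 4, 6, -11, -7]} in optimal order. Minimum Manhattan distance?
175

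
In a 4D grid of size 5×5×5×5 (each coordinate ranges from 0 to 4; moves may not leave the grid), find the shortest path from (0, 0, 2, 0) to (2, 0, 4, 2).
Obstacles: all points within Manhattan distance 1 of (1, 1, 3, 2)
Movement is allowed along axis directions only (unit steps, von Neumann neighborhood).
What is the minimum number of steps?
6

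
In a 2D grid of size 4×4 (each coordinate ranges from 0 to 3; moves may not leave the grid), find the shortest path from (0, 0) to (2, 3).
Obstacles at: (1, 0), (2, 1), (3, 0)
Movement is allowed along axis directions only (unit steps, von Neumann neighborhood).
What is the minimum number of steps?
5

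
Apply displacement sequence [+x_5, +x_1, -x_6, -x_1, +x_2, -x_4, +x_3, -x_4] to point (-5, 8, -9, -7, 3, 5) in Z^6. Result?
(-5, 9, -8, -9, 4, 4)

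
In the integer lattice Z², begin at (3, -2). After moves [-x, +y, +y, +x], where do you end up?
(3, 0)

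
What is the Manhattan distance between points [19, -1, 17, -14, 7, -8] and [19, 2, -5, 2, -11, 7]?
74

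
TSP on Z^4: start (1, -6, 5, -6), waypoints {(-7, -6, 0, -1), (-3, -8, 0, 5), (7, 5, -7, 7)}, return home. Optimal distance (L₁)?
104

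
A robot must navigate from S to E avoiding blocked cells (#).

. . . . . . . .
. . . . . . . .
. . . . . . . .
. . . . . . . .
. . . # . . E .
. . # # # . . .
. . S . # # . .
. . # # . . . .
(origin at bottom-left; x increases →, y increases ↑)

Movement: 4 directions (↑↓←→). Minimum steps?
10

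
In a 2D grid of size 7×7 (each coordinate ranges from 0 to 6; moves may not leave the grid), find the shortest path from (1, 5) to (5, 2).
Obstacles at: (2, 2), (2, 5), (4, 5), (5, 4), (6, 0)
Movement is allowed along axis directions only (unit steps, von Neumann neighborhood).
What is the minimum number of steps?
7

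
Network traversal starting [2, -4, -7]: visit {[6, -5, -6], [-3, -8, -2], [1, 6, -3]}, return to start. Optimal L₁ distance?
56
(one optimal route: (2, -4, -7) → (6, -5, -6) → (-3, -8, -2) → (1, 6, -3) → (2, -4, -7))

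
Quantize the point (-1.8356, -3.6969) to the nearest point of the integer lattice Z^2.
(-2, -4)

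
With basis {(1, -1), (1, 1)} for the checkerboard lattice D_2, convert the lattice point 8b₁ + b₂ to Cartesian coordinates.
(9, -7)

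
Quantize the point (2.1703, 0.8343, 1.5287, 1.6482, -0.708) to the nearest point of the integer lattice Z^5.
(2, 1, 2, 2, -1)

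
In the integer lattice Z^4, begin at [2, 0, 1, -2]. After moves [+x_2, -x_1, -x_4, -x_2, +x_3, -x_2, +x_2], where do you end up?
(1, 0, 2, -3)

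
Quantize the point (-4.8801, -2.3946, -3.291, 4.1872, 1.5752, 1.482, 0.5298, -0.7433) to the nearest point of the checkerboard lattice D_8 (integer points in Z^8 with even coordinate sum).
(-5, -2, -3, 4, 2, 2, 1, -1)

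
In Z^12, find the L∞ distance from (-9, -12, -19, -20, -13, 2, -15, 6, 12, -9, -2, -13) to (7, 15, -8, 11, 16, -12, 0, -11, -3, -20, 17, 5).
31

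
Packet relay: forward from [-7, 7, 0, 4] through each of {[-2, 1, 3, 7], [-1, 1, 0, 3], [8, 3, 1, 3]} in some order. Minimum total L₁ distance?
37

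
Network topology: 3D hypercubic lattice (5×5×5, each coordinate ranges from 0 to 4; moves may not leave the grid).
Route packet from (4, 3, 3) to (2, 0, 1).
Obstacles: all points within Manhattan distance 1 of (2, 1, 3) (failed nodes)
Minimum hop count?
7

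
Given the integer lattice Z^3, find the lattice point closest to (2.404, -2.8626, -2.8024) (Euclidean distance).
(2, -3, -3)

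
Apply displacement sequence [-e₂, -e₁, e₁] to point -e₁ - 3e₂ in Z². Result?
(-1, -4)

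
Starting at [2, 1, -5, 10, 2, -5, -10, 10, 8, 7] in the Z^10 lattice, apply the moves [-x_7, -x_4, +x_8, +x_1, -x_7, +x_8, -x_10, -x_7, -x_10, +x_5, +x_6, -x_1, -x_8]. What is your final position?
(2, 1, -5, 9, 3, -4, -13, 11, 8, 5)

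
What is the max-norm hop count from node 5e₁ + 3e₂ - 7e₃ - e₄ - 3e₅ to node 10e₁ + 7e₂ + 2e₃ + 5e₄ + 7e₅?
10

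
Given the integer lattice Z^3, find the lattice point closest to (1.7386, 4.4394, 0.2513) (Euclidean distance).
(2, 4, 0)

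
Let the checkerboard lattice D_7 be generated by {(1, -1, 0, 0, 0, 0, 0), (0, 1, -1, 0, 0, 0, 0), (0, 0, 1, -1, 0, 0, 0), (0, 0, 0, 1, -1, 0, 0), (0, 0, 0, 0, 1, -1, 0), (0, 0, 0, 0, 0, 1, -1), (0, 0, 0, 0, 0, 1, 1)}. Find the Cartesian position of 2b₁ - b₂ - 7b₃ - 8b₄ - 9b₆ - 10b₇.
(2, -3, -6, -1, 8, -19, -1)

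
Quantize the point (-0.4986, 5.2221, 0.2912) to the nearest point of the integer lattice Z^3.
(0, 5, 0)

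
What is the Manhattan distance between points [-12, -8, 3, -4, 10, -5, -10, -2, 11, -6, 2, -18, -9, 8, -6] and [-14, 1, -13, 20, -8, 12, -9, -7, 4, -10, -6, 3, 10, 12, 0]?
161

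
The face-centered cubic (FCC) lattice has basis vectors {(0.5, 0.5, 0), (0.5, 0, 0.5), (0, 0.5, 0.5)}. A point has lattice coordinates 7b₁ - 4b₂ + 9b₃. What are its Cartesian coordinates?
(1.5, 8, 2.5)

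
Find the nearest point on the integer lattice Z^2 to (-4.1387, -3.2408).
(-4, -3)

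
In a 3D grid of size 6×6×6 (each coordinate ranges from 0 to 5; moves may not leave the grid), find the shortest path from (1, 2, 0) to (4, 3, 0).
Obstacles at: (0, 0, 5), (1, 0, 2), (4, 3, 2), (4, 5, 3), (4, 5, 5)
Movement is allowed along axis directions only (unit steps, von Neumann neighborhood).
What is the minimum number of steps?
4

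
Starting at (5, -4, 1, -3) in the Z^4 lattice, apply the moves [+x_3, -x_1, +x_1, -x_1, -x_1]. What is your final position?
(3, -4, 2, -3)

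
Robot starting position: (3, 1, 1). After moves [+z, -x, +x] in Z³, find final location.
(3, 1, 2)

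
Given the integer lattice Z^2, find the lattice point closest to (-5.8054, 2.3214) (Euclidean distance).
(-6, 2)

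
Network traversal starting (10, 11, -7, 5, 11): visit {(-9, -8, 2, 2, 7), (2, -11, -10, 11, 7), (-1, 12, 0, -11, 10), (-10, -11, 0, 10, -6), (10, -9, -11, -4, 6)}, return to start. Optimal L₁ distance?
210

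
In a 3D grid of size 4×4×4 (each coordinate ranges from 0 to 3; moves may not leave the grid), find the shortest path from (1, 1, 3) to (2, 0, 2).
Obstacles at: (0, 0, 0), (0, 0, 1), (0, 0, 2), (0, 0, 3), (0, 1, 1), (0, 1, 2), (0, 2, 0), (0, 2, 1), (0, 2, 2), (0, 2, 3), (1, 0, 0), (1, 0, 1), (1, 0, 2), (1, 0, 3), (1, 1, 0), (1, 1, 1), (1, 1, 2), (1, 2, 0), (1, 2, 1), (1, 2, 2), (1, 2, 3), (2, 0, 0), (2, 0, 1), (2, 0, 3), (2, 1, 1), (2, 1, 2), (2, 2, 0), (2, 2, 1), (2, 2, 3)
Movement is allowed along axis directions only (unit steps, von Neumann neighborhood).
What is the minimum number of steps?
5
(one shortest path: (1, 1, 3) → (2, 1, 3) → (3, 1, 3) → (3, 0, 3) → (3, 0, 2) → (2, 0, 2))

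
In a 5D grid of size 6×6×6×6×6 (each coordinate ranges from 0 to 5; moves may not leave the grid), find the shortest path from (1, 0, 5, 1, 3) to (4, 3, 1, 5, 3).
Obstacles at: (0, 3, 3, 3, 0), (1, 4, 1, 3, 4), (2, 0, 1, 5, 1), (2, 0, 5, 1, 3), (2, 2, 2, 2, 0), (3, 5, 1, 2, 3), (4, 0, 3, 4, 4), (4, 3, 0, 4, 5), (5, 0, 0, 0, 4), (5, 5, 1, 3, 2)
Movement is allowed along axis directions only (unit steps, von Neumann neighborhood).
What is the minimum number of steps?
14
(one shortest path: (1, 0, 5, 1, 3) → (1, 1, 5, 1, 3) → (2, 1, 5, 1, 3) → (3, 1, 5, 1, 3) → (4, 1, 5, 1, 3) → (4, 2, 5, 1, 3) → (4, 3, 5, 1, 3) → (4, 3, 4, 1, 3) → (4, 3, 3, 1, 3) → (4, 3, 2, 1, 3) → (4, 3, 1, 1, 3) → (4, 3, 1, 2, 3) → (4, 3, 1, 3, 3) → (4, 3, 1, 4, 3) → (4, 3, 1, 5, 3))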